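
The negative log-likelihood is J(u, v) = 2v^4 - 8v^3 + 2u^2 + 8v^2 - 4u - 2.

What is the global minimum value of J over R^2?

J(u,v) separates as P(u) + Q(v) − 2, so its minimum is min P + min Q − 2.
P'(u) = 4u - 4 vanishes at u ∈ {1}; Q'(v) = 8v(v - 2)(v - 1) vanishes at v ∈ {0, 1, 2}.
Local minima of P (where P''>0): P(1)=-2. Local minima of Q: Q(0)=0, Q(2)=0.
So the global minimum of J is P(1) + Q(0) − 2 = -2 + 0 − 2 = -4, attained at (1, 0).

-4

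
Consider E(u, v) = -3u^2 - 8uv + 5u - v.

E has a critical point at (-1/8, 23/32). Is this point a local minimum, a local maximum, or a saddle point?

The Hessian of E is constant: H = [[-6, -8], [-8, 0]].
det(H) = (-6)·0 − (-8)² = -64.
Since det(H) < 0, H is indefinite and the critical point is a saddle point.

saddle point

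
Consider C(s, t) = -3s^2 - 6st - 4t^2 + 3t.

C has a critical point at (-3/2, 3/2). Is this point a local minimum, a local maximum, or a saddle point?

local maximum

The Hessian of C is constant: H = [[-6, -6], [-6, -8]].
det(H) = (-6)·(-8) − (-6)² = 12.
det(H) > 0 and tr(H) = -14 < 0, so H is negative definite and the point is a local maximum.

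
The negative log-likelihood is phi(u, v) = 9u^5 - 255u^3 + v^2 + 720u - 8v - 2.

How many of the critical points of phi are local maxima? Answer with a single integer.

0

phi separates as a function of u plus a function of v, so ∇phi=0 decouples.
∂phi/∂u = 45(u - 4)(u - 1)(u + 1)(u + 4) = 0 at u ∈ {-4, -1, 1, 4}; ∂phi/∂v = 2(v - 4) = 0 at v ∈ {4}.
The Hessian is diagonal: diag(phi_uu, phi_vv). Second derivatives: phi_uu(-4)=-5400, phi_uu(-1)=1350, phi_uu(1)=-1350, phi_uu(4)=5400; phi_vv(4)=2.
Local maxima occur where both diagonal entries negative: none. Count: 0.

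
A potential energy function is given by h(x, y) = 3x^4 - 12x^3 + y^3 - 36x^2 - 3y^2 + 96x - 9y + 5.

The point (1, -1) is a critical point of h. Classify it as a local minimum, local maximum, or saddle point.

The mixed partial ∂²h/∂x∂y is 0, so the Hessian at any point is diag(h_xx, h_yy) = diag(36(x^2 - 2x - 2), 6(y - 1)).
At (1, -1): H = diag(-108, -12).
Both eigenvalues are negative, so H is negative definite: a local maximum.

local maximum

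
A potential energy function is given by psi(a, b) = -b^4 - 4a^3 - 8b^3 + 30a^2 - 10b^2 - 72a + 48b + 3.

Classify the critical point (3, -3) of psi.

The mixed partial ∂²psi/∂a∂b is 0, so the Hessian at any point is diag(psi_aa, psi_bb) = diag(12(-2a + 5), -4(3b^2 + 12b + 5)).
At (3, -3): H = diag(-12, 16).
The eigenvalues have opposite signs, so H is indefinite: a saddle point.

saddle point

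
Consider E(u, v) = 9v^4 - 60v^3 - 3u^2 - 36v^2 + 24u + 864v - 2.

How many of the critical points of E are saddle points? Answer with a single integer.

E separates as a function of u plus a function of v, so ∇E=0 decouples.
∂E/∂u = -6(u - 4) = 0 at u ∈ {4}; ∂E/∂v = 36(v - 4)(v - 3)(v + 2) = 0 at v ∈ {-2, 3, 4}.
The Hessian is diagonal: diag(E_uu, E_vv). Second derivatives: E_uu(4)=-6; E_vv(-2)=1080, E_vv(3)=-180, E_vv(4)=216.
Saddle points occur where the two diagonal entries have opposite signs: (4, -2), (4, 4). Count: 2.

2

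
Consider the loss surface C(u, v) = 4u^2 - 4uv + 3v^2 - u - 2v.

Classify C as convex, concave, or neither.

C is quadratic, so its Hessian is the constant matrix H = [[8, -4], [-4, 6]].
det(H) = 32, tr(H) = 14.
det(H) > 0 and tr(H) > 0, so H is positive definite everywhere: convex.

convex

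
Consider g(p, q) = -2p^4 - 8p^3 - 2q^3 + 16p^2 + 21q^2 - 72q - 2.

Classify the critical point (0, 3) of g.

The mixed partial ∂²g/∂p∂q is 0, so the Hessian at any point is diag(g_pp, g_qq) = diag(8(-3p^2 - 6p + 4), 6(-2q + 7)).
At (0, 3): H = diag(32, 6).
Both eigenvalues are positive, so H is positive definite: a local minimum.

local minimum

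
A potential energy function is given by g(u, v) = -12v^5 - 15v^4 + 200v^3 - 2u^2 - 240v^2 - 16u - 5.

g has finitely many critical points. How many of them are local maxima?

2

g separates as a function of u plus a function of v, so ∇g=0 decouples.
∂g/∂u = -4(u + 4) = 0 at u ∈ {-4}; ∂g/∂v = -60v(v - 2)(v - 1)(v + 4) = 0 at v ∈ {-4, 0, 1, 2}.
The Hessian is diagonal: diag(g_uu, g_vv). Second derivatives: g_uu(-4)=-4; g_vv(-4)=7200, g_vv(0)=-480, g_vv(1)=300, g_vv(2)=-720.
Local maxima occur where both diagonal entries negative: (-4, 0), (-4, 2). Count: 2.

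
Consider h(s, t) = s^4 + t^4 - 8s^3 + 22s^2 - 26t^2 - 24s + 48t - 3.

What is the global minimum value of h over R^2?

h(s,t) separates as P(s) + Q(t) − 3, so its minimum is min P + min Q − 3.
P'(s) = 4(s - 3)(s - 2)(s - 1) vanishes at s ∈ {1, 2, 3}; Q'(t) = 4(t - 3)(t - 1)(t + 4) vanishes at t ∈ {-4, 1, 3}.
Local minima of P (where P''>0): P(1)=-9, P(3)=-9. Local minima of Q: Q(-4)=-352, Q(3)=-9.
So the global minimum of h is P(1) + Q(-4) − 3 = -9 − 352 − 3 = -364, attained at (1, -4).

-364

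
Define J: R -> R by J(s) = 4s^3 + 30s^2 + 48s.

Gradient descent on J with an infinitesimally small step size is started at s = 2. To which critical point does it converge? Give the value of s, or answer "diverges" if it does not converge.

J'(s) = 12(s + 1)(s + 4), so J'(2) = 216.
Gradient descent moves in the -J' direction, i.e. s is decreasing.
The nearest critical point in that direction is s = -1, where J'' = 36 > 0 (a local minimum). The iterate converges there.

-1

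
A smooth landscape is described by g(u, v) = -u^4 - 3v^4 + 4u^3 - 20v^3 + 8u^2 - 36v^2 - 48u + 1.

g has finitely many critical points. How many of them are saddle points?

g separates as a function of u plus a function of v, so ∇g=0 decouples.
∂g/∂u = -4(u - 3)(u - 2)(u + 2) = 0 at u ∈ {-2, 2, 3}; ∂g/∂v = -12v(v + 2)(v + 3) = 0 at v ∈ {-3, -2, 0}.
The Hessian is diagonal: diag(g_uu, g_vv). Second derivatives: g_uu(-2)=-80, g_uu(2)=16, g_uu(3)=-20; g_vv(-3)=-36, g_vv(-2)=24, g_vv(0)=-72.
Saddle points occur where the two diagonal entries have opposite signs: (-2, -2), (2, -3), (2, 0), (3, -2). Count: 4.

4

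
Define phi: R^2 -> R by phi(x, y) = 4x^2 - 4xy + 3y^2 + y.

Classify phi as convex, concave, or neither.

convex

phi is quadratic, so its Hessian is the constant matrix H = [[8, -4], [-4, 6]].
det(H) = 32, tr(H) = 14.
det(H) > 0 and tr(H) > 0, so H is positive definite everywhere: convex.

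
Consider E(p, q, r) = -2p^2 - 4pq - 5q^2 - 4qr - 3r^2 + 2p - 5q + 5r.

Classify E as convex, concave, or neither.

concave

E is quadratic, so its Hessian is the constant matrix H = [[-4, -4, 0], [-4, -10, -4], [0, -4, -6]].
Leading principal minors: -4, 24, -80.
Signs alternate −, +, − ⇒ H ≺ 0 ⇒ concave.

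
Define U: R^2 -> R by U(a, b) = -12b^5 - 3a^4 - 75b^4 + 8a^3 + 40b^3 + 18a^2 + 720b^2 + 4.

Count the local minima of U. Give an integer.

2

U separates as a function of a plus a function of b, so ∇U=0 decouples.
∂U/∂a = -12a(a - 3)(a + 1) = 0 at a ∈ {-1, 0, 3}; ∂U/∂b = -60b(b - 2)(b + 3)(b + 4) = 0 at b ∈ {-4, -3, 0, 2}.
The Hessian is diagonal: diag(U_aa, U_bb). Second derivatives: U_aa(-1)=-48, U_aa(0)=36, U_aa(3)=-144; U_bb(-4)=1440, U_bb(-3)=-900, U_bb(0)=1440, U_bb(2)=-3600.
Local minima occur where both diagonal entries positive: (0, -4), (0, 0). Count: 2.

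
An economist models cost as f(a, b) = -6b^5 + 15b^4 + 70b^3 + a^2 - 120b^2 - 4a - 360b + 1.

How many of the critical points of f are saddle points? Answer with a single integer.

f separates as a function of a plus a function of b, so ∇f=0 decouples.
∂f/∂a = 2(a - 2) = 0 at a ∈ {2}; ∂f/∂b = -30(b - 3)(b - 2)(b + 1)(b + 2) = 0 at b ∈ {-2, -1, 2, 3}.
The Hessian is diagonal: diag(f_aa, f_bb). Second derivatives: f_aa(2)=2; f_bb(-2)=600, f_bb(-1)=-360, f_bb(2)=360, f_bb(3)=-600.
Saddle points occur where the two diagonal entries have opposite signs: (2, -1), (2, 3). Count: 2.

2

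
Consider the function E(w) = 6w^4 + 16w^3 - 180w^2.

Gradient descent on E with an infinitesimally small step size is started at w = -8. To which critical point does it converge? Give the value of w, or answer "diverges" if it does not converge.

-5

E'(w) = 24w(w - 3)(w + 5), so E'(-8) = -6336.
Gradient descent moves in the -E' direction, i.e. w is increasing.
The nearest critical point in that direction is w = -5, where E'' = 960 > 0 (a local minimum). The iterate converges there.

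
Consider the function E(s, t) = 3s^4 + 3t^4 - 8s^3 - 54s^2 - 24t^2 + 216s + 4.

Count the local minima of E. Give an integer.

4

E separates as a function of s plus a function of t, so ∇E=0 decouples.
∂E/∂s = 12(s - 3)(s - 2)(s + 3) = 0 at s ∈ {-3, 2, 3}; ∂E/∂t = 12t(t - 2)(t + 2) = 0 at t ∈ {-2, 0, 2}.
The Hessian is diagonal: diag(E_ss, E_tt). Second derivatives: E_ss(-3)=360, E_ss(2)=-60, E_ss(3)=72; E_tt(-2)=96, E_tt(0)=-48, E_tt(2)=96.
Local minima occur where both diagonal entries positive: (-3, -2), (-3, 2), (3, -2), (3, 2). Count: 4.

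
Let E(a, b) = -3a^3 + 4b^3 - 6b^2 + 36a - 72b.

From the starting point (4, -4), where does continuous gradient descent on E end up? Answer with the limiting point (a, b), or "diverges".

diverges

E is separable, so gradient descent decouples: a follows -∂E/∂a, b follows -∂E/∂b.
∂E/∂a = -9(a - 2)(a + 2); at a=4 this is -108, so a increases.
∂E/∂b = 12(b - 3)(b + 2); at b=-4 this is 168, so b decreases.
The a-coordinate has no critical point in that direction and runs off to infinity.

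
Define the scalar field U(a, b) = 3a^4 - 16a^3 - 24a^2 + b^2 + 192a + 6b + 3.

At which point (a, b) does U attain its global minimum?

(-2, -3)

U(a,b) separates as P(a) + Q(b) + 3, so its minimum is min P + min Q + 3.
P'(a) = 12(a - 4)(a - 2)(a + 2) vanishes at a ∈ {-2, 2, 4}; Q'(b) = 2b + 6 vanishes at b ∈ {-3}.
Local minima of P (where P''>0): P(-2)=-304, P(4)=128. Local minima of Q: Q(-3)=-9.
So the global minimum of U is P(-2) + Q(-3) + 3 = -304 − 9 + 3 = -310, attained at (-2, -3).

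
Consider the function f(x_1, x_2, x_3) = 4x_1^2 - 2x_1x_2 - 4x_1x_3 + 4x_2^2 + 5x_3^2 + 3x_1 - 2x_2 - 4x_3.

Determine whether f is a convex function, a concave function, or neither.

convex

f is quadratic, so its Hessian is the constant matrix H = [[8, -2, -4], [-2, 8, 0], [-4, 0, 10]].
Leading principal minors: 8, 60, 472.
All positive ⇒ H ≻ 0 ⇒ convex.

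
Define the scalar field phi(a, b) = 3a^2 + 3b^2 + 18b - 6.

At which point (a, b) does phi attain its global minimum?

(0, -3)

phi(a,b) separates as P(a) + Q(b) − 6, so its minimum is min P + min Q − 6.
P'(a) = 6a vanishes at a ∈ {0}; Q'(b) = 6b + 18 vanishes at b ∈ {-3}.
Local minima of P (where P''>0): P(0)=0. Local minima of Q: Q(-3)=-27.
So the global minimum of phi is P(0) + Q(-3) − 6 = 0 − 27 − 6 = -33, attained at (0, -3).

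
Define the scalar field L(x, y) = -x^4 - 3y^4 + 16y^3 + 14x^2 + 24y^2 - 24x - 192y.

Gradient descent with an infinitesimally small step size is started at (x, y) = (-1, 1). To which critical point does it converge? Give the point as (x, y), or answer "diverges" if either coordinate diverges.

(1, 2)

L is separable, so gradient descent decouples: x follows -∂L/∂x, y follows -∂L/∂y.
∂L/∂x = -4(x - 2)(x - 1)(x + 3); at x=-1 this is -48, so x increases.
∂L/∂y = -12(y - 4)(y - 2)(y + 2); at y=1 this is -108, so y increases.
x converges to its nearest critical value 1 (a local min of the x-part); y converges to 2. The iterate converges to (1, 2).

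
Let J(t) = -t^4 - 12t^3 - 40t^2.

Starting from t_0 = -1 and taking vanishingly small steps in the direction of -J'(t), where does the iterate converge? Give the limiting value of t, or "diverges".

J'(t) = -4t(t + 4)(t + 5), so J'(-1) = 48.
Gradient descent moves in the -J' direction, i.e. t is decreasing.
The nearest critical point in that direction is t = -4, where J'' = 16 > 0 (a local minimum). The iterate converges there.

-4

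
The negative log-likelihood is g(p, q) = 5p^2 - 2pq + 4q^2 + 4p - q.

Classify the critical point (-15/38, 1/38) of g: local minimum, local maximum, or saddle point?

local minimum

The Hessian of g is constant: H = [[10, -2], [-2, 8]].
det(H) = 10·8 − (-2)² = 76.
det(H) > 0 and tr(H) = 18 > 0, so H is positive definite and the point is a local minimum.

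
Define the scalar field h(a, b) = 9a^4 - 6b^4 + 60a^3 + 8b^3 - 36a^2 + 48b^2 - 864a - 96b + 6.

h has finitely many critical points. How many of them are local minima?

2

h separates as a function of a plus a function of b, so ∇h=0 decouples.
∂h/∂a = 36(a - 2)(a + 3)(a + 4) = 0 at a ∈ {-4, -3, 2}; ∂h/∂b = -24(b - 2)(b - 1)(b + 2) = 0 at b ∈ {-2, 1, 2}.
The Hessian is diagonal: diag(h_aa, h_bb). Second derivatives: h_aa(-4)=216, h_aa(-3)=-180, h_aa(2)=1080; h_bb(-2)=-288, h_bb(1)=72, h_bb(2)=-96.
Local minima occur where both diagonal entries positive: (-4, 1), (2, 1). Count: 2.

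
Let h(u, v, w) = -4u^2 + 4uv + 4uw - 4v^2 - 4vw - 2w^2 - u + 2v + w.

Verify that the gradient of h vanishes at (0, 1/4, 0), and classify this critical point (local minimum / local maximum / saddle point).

∇h = (-8u + 4v + 4w - 1, 4u - 8v - 4w + 2, 4u - 4v - 4w + 1); substituting (0, 1/4, 0) gives ∇h = (0, 0, 0), so (0, 1/4, 0) is indeed a critical point.
The Hessian is constant: H = [[-8, 4, 4], [4, -8, -4], [4, -4, -4]].
Leading principal minors: Δ₁ = -8, Δ₂ = 48, Δ₃ = -64.
The minors alternate sign starting negative (−, +, −), so H is negative definite: a local maximum.

local maximum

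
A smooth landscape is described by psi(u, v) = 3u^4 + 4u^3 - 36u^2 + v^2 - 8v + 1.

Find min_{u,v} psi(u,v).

psi(u,v) separates as P(u) + Q(v) + 1, so its minimum is min P + min Q + 1.
P'(u) = 12u(u - 2)(u + 3) vanishes at u ∈ {-3, 0, 2}; Q'(v) = 2v - 8 vanishes at v ∈ {4}.
Local minima of P (where P''>0): P(-3)=-189, P(2)=-64. Local minima of Q: Q(4)=-16.
So the global minimum of psi is P(-3) + Q(4) + 1 = -189 − 16 + 1 = -204, attained at (-3, 4).

-204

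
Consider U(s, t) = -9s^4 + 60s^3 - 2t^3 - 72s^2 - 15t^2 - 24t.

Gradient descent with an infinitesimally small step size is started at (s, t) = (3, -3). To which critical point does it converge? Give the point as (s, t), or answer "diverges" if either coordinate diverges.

(1, -4)

U is separable, so gradient descent decouples: s follows -∂U/∂s, t follows -∂U/∂t.
∂U/∂s = -36s(s - 4)(s - 1); at s=3 this is 216, so s decreases.
∂U/∂t = -6(t + 1)(t + 4); at t=-3 this is 12, so t decreases.
s converges to its nearest critical value 1 (a local min of the s-part); t converges to -4. The iterate converges to (1, -4).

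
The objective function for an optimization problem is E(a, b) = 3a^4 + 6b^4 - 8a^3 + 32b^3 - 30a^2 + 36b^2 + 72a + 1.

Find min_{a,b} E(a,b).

-205

E(a,b) separates as P(a) + Q(b) + 1, so its minimum is min P + min Q + 1.
P'(a) = 12(a - 3)(a - 1)(a + 2) vanishes at a ∈ {-2, 1, 3}; Q'(b) = 24b(b + 1)(b + 3) vanishes at b ∈ {-3, -1, 0}.
Local minima of P (where P''>0): P(-2)=-152, P(3)=-27. Local minima of Q: Q(-3)=-54, Q(0)=0.
So the global minimum of E is P(-2) + Q(-3) + 1 = -152 − 54 + 1 = -205, attained at (-2, -3).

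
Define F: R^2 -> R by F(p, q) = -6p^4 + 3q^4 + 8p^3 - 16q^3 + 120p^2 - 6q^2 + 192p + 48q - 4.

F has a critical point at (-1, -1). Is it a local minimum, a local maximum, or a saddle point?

The mixed partial ∂²F/∂p∂q is 0, so the Hessian at any point is diag(F_pp, F_qq) = diag(24(-3p^2 + 2p + 10), 12(3q^2 - 8q - 1)).
At (-1, -1): H = diag(120, 120).
Both eigenvalues are positive, so H is positive definite: a local minimum.

local minimum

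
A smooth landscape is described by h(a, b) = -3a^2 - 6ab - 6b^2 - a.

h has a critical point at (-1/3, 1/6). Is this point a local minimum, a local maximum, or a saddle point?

The Hessian of h is constant: H = [[-6, -6], [-6, -12]].
det(H) = (-6)·(-12) − (-6)² = 36.
det(H) > 0 and tr(H) = -18 < 0, so H is negative definite and the point is a local maximum.

local maximum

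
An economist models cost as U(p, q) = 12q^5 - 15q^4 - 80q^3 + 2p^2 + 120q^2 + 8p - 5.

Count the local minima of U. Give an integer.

U separates as a function of p plus a function of q, so ∇U=0 decouples.
∂U/∂p = 4(p + 2) = 0 at p ∈ {-2}; ∂U/∂q = 60q(q - 2)(q - 1)(q + 2) = 0 at q ∈ {-2, 0, 1, 2}.
The Hessian is diagonal: diag(U_pp, U_qq). Second derivatives: U_pp(-2)=4; U_qq(-2)=-1440, U_qq(0)=240, U_qq(1)=-180, U_qq(2)=480.
Local minima occur where both diagonal entries positive: (-2, 0), (-2, 2). Count: 2.

2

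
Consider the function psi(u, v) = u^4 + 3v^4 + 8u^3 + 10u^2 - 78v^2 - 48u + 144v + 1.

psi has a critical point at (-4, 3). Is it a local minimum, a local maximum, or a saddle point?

local minimum

The mixed partial ∂²psi/∂u∂v is 0, so the Hessian at any point is diag(psi_uu, psi_vv) = diag(4(3u^2 + 12u + 5), 12(3v^2 - 13)).
At (-4, 3): H = diag(20, 168).
Both eigenvalues are positive, so H is positive definite: a local minimum.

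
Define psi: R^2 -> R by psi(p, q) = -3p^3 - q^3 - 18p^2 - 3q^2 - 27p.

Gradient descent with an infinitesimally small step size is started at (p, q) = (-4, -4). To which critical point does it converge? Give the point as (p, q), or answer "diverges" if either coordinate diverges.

psi is separable, so gradient descent decouples: p follows -∂psi/∂p, q follows -∂psi/∂q.
∂psi/∂p = -9(p + 1)(p + 3); at p=-4 this is -27, so p increases.
∂psi/∂q = -3q(q + 2); at q=-4 this is -24, so q increases.
p converges to its nearest critical value -3 (a local min of the p-part); q converges to -2. The iterate converges to (-3, -2).

(-3, -2)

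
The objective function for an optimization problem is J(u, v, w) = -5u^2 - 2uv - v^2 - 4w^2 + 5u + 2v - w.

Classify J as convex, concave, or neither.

J is quadratic, so its Hessian is the constant matrix H = [[-10, -2, 0], [-2, -2, 0], [0, 0, -8]].
Leading principal minors: -10, 16, -128.
Signs alternate −, +, − ⇒ H ≺ 0 ⇒ concave.

concave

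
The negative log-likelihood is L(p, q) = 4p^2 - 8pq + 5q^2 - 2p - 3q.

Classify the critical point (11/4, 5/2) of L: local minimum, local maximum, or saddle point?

The Hessian of L is constant: H = [[8, -8], [-8, 10]].
det(H) = 8·10 − (-8)² = 16.
det(H) > 0 and tr(H) = 18 > 0, so H is positive definite and the point is a local minimum.

local minimum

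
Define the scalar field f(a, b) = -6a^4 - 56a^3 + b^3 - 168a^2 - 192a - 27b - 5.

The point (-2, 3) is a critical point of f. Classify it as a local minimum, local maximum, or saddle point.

The mixed partial ∂²f/∂a∂b is 0, so the Hessian at any point is diag(f_aa, f_bb) = diag(-24(3a^2 + 14a + 14), 6b).
At (-2, 3): H = diag(48, 18).
Both eigenvalues are positive, so H is positive definite: a local minimum.

local minimum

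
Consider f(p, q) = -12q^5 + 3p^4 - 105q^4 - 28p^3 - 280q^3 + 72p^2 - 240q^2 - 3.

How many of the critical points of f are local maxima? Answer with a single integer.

2

f separates as a function of p plus a function of q, so ∇f=0 decouples.
∂f/∂p = 12p(p - 4)(p - 3) = 0 at p ∈ {0, 3, 4}; ∂f/∂q = -60q(q + 1)(q + 2)(q + 4) = 0 at q ∈ {-4, -2, -1, 0}.
The Hessian is diagonal: diag(f_pp, f_qq). Second derivatives: f_pp(0)=144, f_pp(3)=-36, f_pp(4)=48; f_qq(-4)=1440, f_qq(-2)=-240, f_qq(-1)=180, f_qq(0)=-480.
Local maxima occur where both diagonal entries negative: (3, -2), (3, 0). Count: 2.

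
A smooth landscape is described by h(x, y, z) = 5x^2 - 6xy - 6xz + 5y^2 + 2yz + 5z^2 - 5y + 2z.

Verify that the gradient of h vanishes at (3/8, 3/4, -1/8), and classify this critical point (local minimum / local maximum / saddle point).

local minimum

∇h = (10x - 6y - 6z, -6x + 10y + 2z - 5, -6x + 2y + 10z + 2); substituting (3/8, 3/4, -1/8) gives ∇h = (0, 0, 0), so (3/8, 3/4, -1/8) is indeed a critical point.
The Hessian is constant: H = [[10, -6, -6], [-6, 10, 2], [-6, 2, 10]].
Leading principal minors: Δ₁ = 10, Δ₂ = 64, Δ₃ = 384.
All leading minors are positive, so H is positive definite: a local minimum.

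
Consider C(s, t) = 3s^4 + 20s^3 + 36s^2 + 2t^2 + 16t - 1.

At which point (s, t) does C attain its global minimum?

C(s,t) separates as P(s) + Q(t) − 1, so its minimum is min P + min Q − 1.
P'(s) = 12s(s + 2)(s + 3) vanishes at s ∈ {-3, -2, 0}; Q'(t) = 4(t + 4) vanishes at t ∈ {-4}.
Local minima of P (where P''>0): P(-3)=27, P(0)=0. Local minima of Q: Q(-4)=-32.
So the global minimum of C is P(0) + Q(-4) − 1 = 0 − 32 − 1 = -33, attained at (0, -4).

(0, -4)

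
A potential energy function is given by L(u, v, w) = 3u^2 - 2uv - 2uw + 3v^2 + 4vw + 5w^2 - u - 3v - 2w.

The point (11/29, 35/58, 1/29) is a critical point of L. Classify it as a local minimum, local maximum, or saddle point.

The Hessian is constant: H = [[6, -2, -2], [-2, 6, 4], [-2, 4, 10]].
Leading principal minors: Δ₁ = 6, Δ₂ = 32, Δ₃ = 232.
All leading minors are positive, so H is positive definite: a local minimum.

local minimum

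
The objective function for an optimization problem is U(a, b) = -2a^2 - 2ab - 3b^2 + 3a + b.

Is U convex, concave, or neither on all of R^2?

concave

U is quadratic, so its Hessian is the constant matrix H = [[-4, -2], [-2, -6]].
det(H) = 20, tr(H) = -10.
det(H) > 0 and tr(H) < 0, so H is negative definite everywhere: concave.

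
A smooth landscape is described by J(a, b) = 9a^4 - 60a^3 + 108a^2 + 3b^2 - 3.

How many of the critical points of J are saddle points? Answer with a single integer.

J separates as a function of a plus a function of b, so ∇J=0 decouples.
∂J/∂a = 36a(a - 3)(a - 2) = 0 at a ∈ {0, 2, 3}; ∂J/∂b = 6b = 0 at b ∈ {0}.
The Hessian is diagonal: diag(J_aa, J_bb). Second derivatives: J_aa(0)=216, J_aa(2)=-72, J_aa(3)=108; J_bb(0)=6.
Saddle points occur where the two diagonal entries have opposite signs: (2, 0). Count: 1.

1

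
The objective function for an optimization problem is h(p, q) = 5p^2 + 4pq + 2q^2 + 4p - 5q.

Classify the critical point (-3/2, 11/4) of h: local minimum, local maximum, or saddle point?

The Hessian of h is constant: H = [[10, 4], [4, 4]].
det(H) = 10·4 − 4² = 24.
det(H) > 0 and tr(H) = 14 > 0, so H is positive definite and the point is a local minimum.

local minimum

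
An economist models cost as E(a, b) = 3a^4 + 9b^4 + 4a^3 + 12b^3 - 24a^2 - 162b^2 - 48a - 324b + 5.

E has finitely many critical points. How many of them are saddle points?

4

E separates as a function of a plus a function of b, so ∇E=0 decouples.
∂E/∂a = 12(a - 2)(a + 1)(a + 2) = 0 at a ∈ {-2, -1, 2}; ∂E/∂b = 36(b - 3)(b + 1)(b + 3) = 0 at b ∈ {-3, -1, 3}.
The Hessian is diagonal: diag(E_aa, E_bb). Second derivatives: E_aa(-2)=48, E_aa(-1)=-36, E_aa(2)=144; E_bb(-3)=432, E_bb(-1)=-288, E_bb(3)=864.
Saddle points occur where the two diagonal entries have opposite signs: (-2, -1), (-1, -3), (-1, 3), (2, -1). Count: 4.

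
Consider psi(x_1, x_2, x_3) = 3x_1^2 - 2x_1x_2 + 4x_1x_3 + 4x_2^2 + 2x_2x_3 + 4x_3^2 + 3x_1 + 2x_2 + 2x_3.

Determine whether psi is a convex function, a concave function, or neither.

psi is quadratic, so its Hessian is the constant matrix H = [[6, -2, 4], [-2, 8, 2], [4, 2, 8]].
Leading principal minors: 6, 44, 168.
All positive ⇒ H ≻ 0 ⇒ convex.

convex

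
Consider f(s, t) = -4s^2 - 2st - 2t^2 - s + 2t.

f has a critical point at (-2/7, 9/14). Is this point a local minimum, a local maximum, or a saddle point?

local maximum

The Hessian of f is constant: H = [[-8, -2], [-2, -4]].
det(H) = (-8)·(-4) − (-2)² = 28.
det(H) > 0 and tr(H) = -12 < 0, so H is negative definite and the point is a local maximum.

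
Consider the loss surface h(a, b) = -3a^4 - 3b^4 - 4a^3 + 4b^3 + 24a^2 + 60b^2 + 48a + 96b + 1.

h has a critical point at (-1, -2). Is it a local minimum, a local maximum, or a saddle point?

The mixed partial ∂²h/∂a∂b is 0, so the Hessian at any point is diag(h_aa, h_bb) = diag(12(-3a^2 - 2a + 4), 12(-3b^2 + 2b + 10)).
At (-1, -2): H = diag(36, -72).
The eigenvalues have opposite signs, so H is indefinite: a saddle point.

saddle point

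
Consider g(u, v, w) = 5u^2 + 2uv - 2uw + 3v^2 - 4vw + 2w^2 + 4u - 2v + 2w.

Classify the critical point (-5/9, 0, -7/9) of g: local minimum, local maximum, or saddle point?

local minimum

The Hessian is constant: H = [[10, 2, -2], [2, 6, -4], [-2, -4, 4]].
Leading principal minors: Δ₁ = 10, Δ₂ = 56, Δ₃ = 72.
All leading minors are positive, so H is positive definite: a local minimum.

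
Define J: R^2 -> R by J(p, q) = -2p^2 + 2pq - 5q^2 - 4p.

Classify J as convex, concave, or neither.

J is quadratic, so its Hessian is the constant matrix H = [[-4, 2], [2, -10]].
det(H) = 36, tr(H) = -14.
det(H) > 0 and tr(H) < 0, so H is negative definite everywhere: concave.

concave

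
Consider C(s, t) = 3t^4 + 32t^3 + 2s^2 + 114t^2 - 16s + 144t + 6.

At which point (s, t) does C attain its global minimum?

(4, -1)

C(s,t) separates as P(s) + Q(t) + 6, so its minimum is min P + min Q + 6.
P'(s) = 4s - 16 vanishes at s ∈ {4}; Q'(t) = 12(t + 1)(t + 3)(t + 4) vanishes at t ∈ {-4, -3, -1}.
Local minima of P (where P''>0): P(4)=-32. Local minima of Q: Q(-4)=-32, Q(-1)=-59.
So the global minimum of C is P(4) + Q(-1) + 6 = -32 − 59 + 6 = -85, attained at (4, -1).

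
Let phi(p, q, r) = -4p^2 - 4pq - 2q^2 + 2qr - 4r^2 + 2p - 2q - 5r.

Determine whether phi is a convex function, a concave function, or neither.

concave

phi is quadratic, so its Hessian is the constant matrix H = [[-8, -4, 0], [-4, -4, 2], [0, 2, -8]].
Leading principal minors: -8, 16, -96.
Signs alternate −, +, − ⇒ H ≺ 0 ⇒ concave.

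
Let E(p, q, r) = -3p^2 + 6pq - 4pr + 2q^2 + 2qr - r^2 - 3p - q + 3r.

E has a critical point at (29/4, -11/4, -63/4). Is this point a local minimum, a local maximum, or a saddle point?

The Hessian is constant: H = [[-6, 6, -4], [6, 4, 2], [-4, 2, -2]].
Leading principal minors: Δ₁ = -6, Δ₂ = -60, Δ₃ = -16.
The minors fit neither the all-positive nor the alternating-sign pattern, so H is indefinite: a saddle point.

saddle point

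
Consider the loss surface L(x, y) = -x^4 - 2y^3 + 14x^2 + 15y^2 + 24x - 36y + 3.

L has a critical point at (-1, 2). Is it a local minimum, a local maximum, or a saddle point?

local minimum

The mixed partial ∂²L/∂x∂y is 0, so the Hessian at any point is diag(L_xx, L_yy) = diag(4(-3x^2 + 7), 6(-2y + 5)).
At (-1, 2): H = diag(16, 6).
Both eigenvalues are positive, so H is positive definite: a local minimum.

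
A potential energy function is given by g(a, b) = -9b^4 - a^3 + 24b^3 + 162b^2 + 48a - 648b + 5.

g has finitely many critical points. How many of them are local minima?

1

g separates as a function of a plus a function of b, so ∇g=0 decouples.
∂g/∂a = -3(a - 4)(a + 4) = 0 at a ∈ {-4, 4}; ∂g/∂b = -36(b - 3)(b - 2)(b + 3) = 0 at b ∈ {-3, 2, 3}.
The Hessian is diagonal: diag(g_aa, g_bb). Second derivatives: g_aa(-4)=24, g_aa(4)=-24; g_bb(-3)=-1080, g_bb(2)=180, g_bb(3)=-216.
Local minima occur where both diagonal entries positive: (-4, 2). Count: 1.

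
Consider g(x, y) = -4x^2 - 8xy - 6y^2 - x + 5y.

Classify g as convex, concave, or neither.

g is quadratic, so its Hessian is the constant matrix H = [[-8, -8], [-8, -12]].
det(H) = 32, tr(H) = -20.
det(H) > 0 and tr(H) < 0, so H is negative definite everywhere: concave.

concave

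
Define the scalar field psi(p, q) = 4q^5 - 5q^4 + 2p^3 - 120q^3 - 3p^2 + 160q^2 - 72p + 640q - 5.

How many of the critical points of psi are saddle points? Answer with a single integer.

psi separates as a function of p plus a function of q, so ∇psi=0 decouples.
∂psi/∂p = 6(p - 4)(p + 3) = 0 at p ∈ {-3, 4}; ∂psi/∂q = 20(q - 4)(q - 2)(q + 1)(q + 4) = 0 at q ∈ {-4, -1, 2, 4}.
The Hessian is diagonal: diag(psi_pp, psi_qq). Second derivatives: psi_pp(-3)=-42, psi_pp(4)=42; psi_qq(-4)=-2880, psi_qq(-1)=900, psi_qq(2)=-720, psi_qq(4)=1600.
Saddle points occur where the two diagonal entries have opposite signs: (-3, -1), (-3, 4), (4, -4), (4, 2). Count: 4.

4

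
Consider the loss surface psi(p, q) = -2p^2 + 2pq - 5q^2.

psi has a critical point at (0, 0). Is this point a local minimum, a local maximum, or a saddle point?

The Hessian of psi is constant: H = [[-4, 2], [2, -10]].
det(H) = (-4)·(-10) − 2² = 36.
det(H) > 0 and tr(H) = -14 < 0, so H is negative definite and the point is a local maximum.

local maximum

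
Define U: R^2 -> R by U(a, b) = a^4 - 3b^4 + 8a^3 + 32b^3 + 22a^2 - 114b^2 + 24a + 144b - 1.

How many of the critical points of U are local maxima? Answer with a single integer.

2

U separates as a function of a plus a function of b, so ∇U=0 decouples.
∂U/∂a = 4(a + 1)(a + 2)(a + 3) = 0 at a ∈ {-3, -2, -1}; ∂U/∂b = -12(b - 4)(b - 3)(b - 1) = 0 at b ∈ {1, 3, 4}.
The Hessian is diagonal: diag(U_aa, U_bb). Second derivatives: U_aa(-3)=8, U_aa(-2)=-4, U_aa(-1)=8; U_bb(1)=-72, U_bb(3)=24, U_bb(4)=-36.
Local maxima occur where both diagonal entries negative: (-2, 1), (-2, 4). Count: 2.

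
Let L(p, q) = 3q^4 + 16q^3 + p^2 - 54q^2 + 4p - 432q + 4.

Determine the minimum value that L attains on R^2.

-1107

L(p,q) separates as A(p) + B(q) + 4, so its minimum is min A + min B + 4.
A'(p) = 2p + 4 vanishes at p ∈ {-2}; B'(q) = 12(q - 3)(q + 3)(q + 4) vanishes at q ∈ {-4, -3, 3}.
Local minima of A (where A''>0): A(-2)=-4. Local minima of B: B(-4)=608, B(3)=-1107.
So the global minimum of L is A(-2) + B(3) + 4 = -4 − 1107 + 4 = -1107, attained at (-2, 3).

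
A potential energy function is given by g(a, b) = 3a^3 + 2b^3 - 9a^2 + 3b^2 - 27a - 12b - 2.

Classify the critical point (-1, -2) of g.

The mixed partial ∂²g/∂a∂b is 0, so the Hessian at any point is diag(g_aa, g_bb) = diag(18(a - 1), 6(2b + 1)).
At (-1, -2): H = diag(-36, -18).
Both eigenvalues are negative, so H is negative definite: a local maximum.

local maximum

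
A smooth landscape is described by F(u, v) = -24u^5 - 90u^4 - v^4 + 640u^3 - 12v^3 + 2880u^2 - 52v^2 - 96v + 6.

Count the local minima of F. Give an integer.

F separates as a function of u plus a function of v, so ∇F=0 decouples.
∂F/∂u = -120u(u - 4)(u + 3)(u + 4) = 0 at u ∈ {-4, -3, 0, 4}; ∂F/∂v = -4(v + 2)(v + 3)(v + 4) = 0 at v ∈ {-4, -3, -2}.
The Hessian is diagonal: diag(F_uu, F_vv). Second derivatives: F_uu(-4)=3840, F_uu(-3)=-2520, F_uu(0)=5760, F_uu(4)=-26880; F_vv(-4)=-8, F_vv(-3)=4, F_vv(-2)=-8.
Local minima occur where both diagonal entries positive: (-4, -3), (0, -3). Count: 2.

2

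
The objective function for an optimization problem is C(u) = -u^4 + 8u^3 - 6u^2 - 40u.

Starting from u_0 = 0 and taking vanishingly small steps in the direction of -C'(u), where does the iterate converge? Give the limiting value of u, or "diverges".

2

C'(u) = -4(u - 5)(u - 2)(u + 1), so C'(0) = -40.
Gradient descent moves in the -C' direction, i.e. u is increasing.
The nearest critical point in that direction is u = 2, where C'' = 36 > 0 (a local minimum). The iterate converges there.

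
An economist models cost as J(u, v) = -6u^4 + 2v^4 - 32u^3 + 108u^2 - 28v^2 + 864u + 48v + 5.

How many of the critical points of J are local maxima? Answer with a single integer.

2

J separates as a function of u plus a function of v, so ∇J=0 decouples.
∂J/∂u = -24(u - 3)(u + 3)(u + 4) = 0 at u ∈ {-4, -3, 3}; ∂J/∂v = 8(v - 2)(v - 1)(v + 3) = 0 at v ∈ {-3, 1, 2}.
The Hessian is diagonal: diag(J_uu, J_vv). Second derivatives: J_uu(-4)=-168, J_uu(-3)=144, J_uu(3)=-1008; J_vv(-3)=160, J_vv(1)=-32, J_vv(2)=40.
Local maxima occur where both diagonal entries negative: (-4, 1), (3, 1). Count: 2.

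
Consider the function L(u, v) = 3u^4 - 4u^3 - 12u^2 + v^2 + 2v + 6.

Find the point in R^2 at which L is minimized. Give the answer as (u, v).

L(u,v) separates as P(u) + Q(v) + 6, so its minimum is min P + min Q + 6.
P'(u) = 12u(u - 2)(u + 1) vanishes at u ∈ {-1, 0, 2}; Q'(v) = 2v + 2 vanishes at v ∈ {-1}.
Local minima of P (where P''>0): P(-1)=-5, P(2)=-32. Local minima of Q: Q(-1)=-1.
So the global minimum of L is P(2) + Q(-1) + 6 = -32 − 1 + 6 = -27, attained at (2, -1).

(2, -1)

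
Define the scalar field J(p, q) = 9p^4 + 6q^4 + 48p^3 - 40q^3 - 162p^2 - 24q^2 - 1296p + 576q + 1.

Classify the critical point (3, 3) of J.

The mixed partial ∂²J/∂p∂q is 0, so the Hessian at any point is diag(J_pp, J_qq) = diag(36(3p^2 + 8p - 9), 24(3q^2 - 10q - 2)).
At (3, 3): H = diag(1512, -120).
The eigenvalues have opposite signs, so H is indefinite: a saddle point.

saddle point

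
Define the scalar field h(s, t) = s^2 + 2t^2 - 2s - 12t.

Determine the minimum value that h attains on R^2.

h(s,t) separates as P(s) + Q(t), so its minimum is min P + min Q.
P'(s) = 2s - 2 vanishes at s ∈ {1}; Q'(t) = 4(t - 3) vanishes at t ∈ {3}.
Local minima of P (where P''>0): P(1)=-1. Local minima of Q: Q(3)=-18.
So the global minimum of h is P(1) + Q(3) = -1 − 18 = -19, attained at (1, 3).

-19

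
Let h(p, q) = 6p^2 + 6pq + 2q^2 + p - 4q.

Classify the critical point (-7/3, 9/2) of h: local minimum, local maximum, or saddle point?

The Hessian of h is constant: H = [[12, 6], [6, 4]].
det(H) = 12·4 − 6² = 12.
det(H) > 0 and tr(H) = 16 > 0, so H is positive definite and the point is a local minimum.

local minimum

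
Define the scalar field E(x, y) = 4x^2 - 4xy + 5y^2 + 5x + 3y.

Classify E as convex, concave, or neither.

E is quadratic, so its Hessian is the constant matrix H = [[8, -4], [-4, 10]].
det(H) = 64, tr(H) = 18.
det(H) > 0 and tr(H) > 0, so H is positive definite everywhere: convex.

convex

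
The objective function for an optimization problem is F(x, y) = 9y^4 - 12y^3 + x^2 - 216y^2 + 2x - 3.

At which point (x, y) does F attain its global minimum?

(-1, 4)

F(x,y) separates as P(x) + Q(y) − 3, so its minimum is min P + min Q − 3.
P'(x) = 2x + 2 vanishes at x ∈ {-1}; Q'(y) = 36y(y - 4)(y + 3) vanishes at y ∈ {-3, 0, 4}.
Local minima of P (where P''>0): P(-1)=-1. Local minima of Q: Q(-3)=-891, Q(4)=-1920.
So the global minimum of F is P(-1) + Q(4) − 3 = -1 − 1920 − 3 = -1924, attained at (-1, 4).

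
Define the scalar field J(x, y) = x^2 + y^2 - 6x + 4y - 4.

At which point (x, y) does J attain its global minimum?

J(x,y) separates as P(x) + Q(y) − 4, so its minimum is min P + min Q − 4.
P'(x) = 2x - 6 vanishes at x ∈ {3}; Q'(y) = 2y + 4 vanishes at y ∈ {-2}.
Local minima of P (where P''>0): P(3)=-9. Local minima of Q: Q(-2)=-4.
So the global minimum of J is P(3) + Q(-2) − 4 = -9 − 4 − 4 = -17, attained at (3, -2).

(3, -2)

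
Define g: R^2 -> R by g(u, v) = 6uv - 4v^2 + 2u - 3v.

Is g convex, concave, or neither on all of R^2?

neither

g is quadratic, so its Hessian is the constant matrix H = [[0, 6], [6, -8]].
det(H) = -36, tr(H) = -8.
det(H) < 0, so H is indefinite: neither convex nor concave.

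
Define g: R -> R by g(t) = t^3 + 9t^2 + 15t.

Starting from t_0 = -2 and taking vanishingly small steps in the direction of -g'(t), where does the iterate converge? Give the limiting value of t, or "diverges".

g'(t) = 3(t + 1)(t + 5), so g'(-2) = -9.
Gradient descent moves in the -g' direction, i.e. t is increasing.
The nearest critical point in that direction is t = -1, where g'' = 12 > 0 (a local minimum). The iterate converges there.

-1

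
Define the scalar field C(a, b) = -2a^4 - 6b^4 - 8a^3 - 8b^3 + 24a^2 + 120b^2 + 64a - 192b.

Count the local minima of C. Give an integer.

C separates as a function of a plus a function of b, so ∇C=0 decouples.
∂C/∂a = -8(a - 2)(a + 1)(a + 4) = 0 at a ∈ {-4, -1, 2}; ∂C/∂b = -24(b - 2)(b - 1)(b + 4) = 0 at b ∈ {-4, 1, 2}.
The Hessian is diagonal: diag(C_aa, C_bb). Second derivatives: C_aa(-4)=-144, C_aa(-1)=72, C_aa(2)=-144; C_bb(-4)=-720, C_bb(1)=120, C_bb(2)=-144.
Local minima occur where both diagonal entries positive: (-1, 1). Count: 1.

1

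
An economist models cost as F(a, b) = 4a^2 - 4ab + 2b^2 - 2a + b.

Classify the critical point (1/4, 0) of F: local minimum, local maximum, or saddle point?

local minimum

The Hessian of F is constant: H = [[8, -4], [-4, 4]].
det(H) = 8·4 − (-4)² = 16.
det(H) > 0 and tr(H) = 12 > 0, so H is positive definite and the point is a local minimum.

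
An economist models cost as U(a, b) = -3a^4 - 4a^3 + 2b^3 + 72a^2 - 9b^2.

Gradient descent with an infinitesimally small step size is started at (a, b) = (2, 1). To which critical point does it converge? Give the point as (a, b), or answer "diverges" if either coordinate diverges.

U is separable, so gradient descent decouples: a follows -∂U/∂a, b follows -∂U/∂b.
∂U/∂a = -12a(a - 3)(a + 4); at a=2 this is 144, so a decreases.
∂U/∂b = 6b(b - 3); at b=1 this is -12, so b increases.
a converges to its nearest critical value 0 (a local min of the a-part); b converges to 3. The iterate converges to (0, 3).

(0, 3)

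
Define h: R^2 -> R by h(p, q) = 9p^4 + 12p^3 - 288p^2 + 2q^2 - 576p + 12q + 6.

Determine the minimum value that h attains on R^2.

-3852

h(p,q) separates as A(p) + B(q) + 6, so its minimum is min A + min B + 6.
A'(p) = 36(p - 4)(p + 1)(p + 4) vanishes at p ∈ {-4, -1, 4}; B'(q) = 4q + 12 vanishes at q ∈ {-3}.
Local minima of A (where A''>0): A(-4)=-768, A(4)=-3840. Local minima of B: B(-3)=-18.
So the global minimum of h is A(4) + B(-3) + 6 = -3840 − 18 + 6 = -3852, attained at (4, -3).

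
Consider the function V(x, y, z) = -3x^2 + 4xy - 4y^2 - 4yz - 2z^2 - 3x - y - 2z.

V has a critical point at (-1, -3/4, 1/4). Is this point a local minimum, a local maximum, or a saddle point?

local maximum

The Hessian is constant: H = [[-6, 4, 0], [4, -8, -4], [0, -4, -4]].
Leading principal minors: Δ₁ = -6, Δ₂ = 32, Δ₃ = -32.
The minors alternate sign starting negative (−, +, −), so H is negative definite: a local maximum.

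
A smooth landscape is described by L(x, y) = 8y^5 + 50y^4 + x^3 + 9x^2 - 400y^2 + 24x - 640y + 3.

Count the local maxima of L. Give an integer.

L separates as a function of x plus a function of y, so ∇L=0 decouples.
∂L/∂x = 3(x + 2)(x + 4) = 0 at x ∈ {-4, -2}; ∂L/∂y = 40(y - 2)(y + 1)(y + 2)(y + 4) = 0 at y ∈ {-4, -2, -1, 2}.
The Hessian is diagonal: diag(L_xx, L_yy). Second derivatives: L_xx(-4)=-6, L_xx(-2)=6; L_yy(-4)=-1440, L_yy(-2)=320, L_yy(-1)=-360, L_yy(2)=2880.
Local maxima occur where both diagonal entries negative: (-4, -4), (-4, -1). Count: 2.

2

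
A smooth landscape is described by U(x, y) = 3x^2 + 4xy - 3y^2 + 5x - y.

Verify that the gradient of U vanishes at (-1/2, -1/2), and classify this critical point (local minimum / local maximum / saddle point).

saddle point

∇U = (6x + 4y + 5, 4x - 6y - 1); substituting (-1/2, -1/2) gives ∇U = (0, 0), so (-1/2, -1/2) is indeed a critical point.
The Hessian of U is constant: H = [[6, 4], [4, -6]].
det(H) = 6·(-6) − 4² = -52.
Since det(H) < 0, H is indefinite and the critical point is a saddle point.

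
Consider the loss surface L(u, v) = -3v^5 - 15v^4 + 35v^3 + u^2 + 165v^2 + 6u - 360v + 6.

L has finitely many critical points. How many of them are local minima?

L separates as a function of u plus a function of v, so ∇L=0 decouples.
∂L/∂u = 2(u + 3) = 0 at u ∈ {-3}; ∂L/∂v = -15(v - 2)(v - 1)(v + 3)(v + 4) = 0 at v ∈ {-4, -3, 1, 2}.
The Hessian is diagonal: diag(L_uu, L_vv). Second derivatives: L_uu(-3)=2; L_vv(-4)=450, L_vv(-3)=-300, L_vv(1)=300, L_vv(2)=-450.
Local minima occur where both diagonal entries positive: (-3, -4), (-3, 1). Count: 2.

2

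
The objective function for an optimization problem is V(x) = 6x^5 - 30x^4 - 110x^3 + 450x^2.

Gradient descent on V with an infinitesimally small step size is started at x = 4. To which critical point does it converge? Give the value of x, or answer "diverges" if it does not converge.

5

V'(x) = 30x(x - 5)(x - 2)(x + 3), so V'(4) = -1680.
Gradient descent moves in the -V' direction, i.e. x is increasing.
The nearest critical point in that direction is x = 5, where V'' = 3600 > 0 (a local minimum). The iterate converges there.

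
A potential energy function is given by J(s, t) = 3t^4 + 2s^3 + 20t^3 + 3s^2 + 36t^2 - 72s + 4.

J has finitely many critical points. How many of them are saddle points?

J separates as a function of s plus a function of t, so ∇J=0 decouples.
∂J/∂s = 6(s - 3)(s + 4) = 0 at s ∈ {-4, 3}; ∂J/∂t = 12t(t + 2)(t + 3) = 0 at t ∈ {-3, -2, 0}.
The Hessian is diagonal: diag(J_ss, J_tt). Second derivatives: J_ss(-4)=-42, J_ss(3)=42; J_tt(-3)=36, J_tt(-2)=-24, J_tt(0)=72.
Saddle points occur where the two diagonal entries have opposite signs: (-4, -3), (-4, 0), (3, -2). Count: 3.

3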